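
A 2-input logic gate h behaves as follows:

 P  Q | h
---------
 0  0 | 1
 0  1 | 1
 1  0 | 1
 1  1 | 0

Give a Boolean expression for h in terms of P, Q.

Only row (1,1) gives 0. So h is 1 everywhere except there — the complement of the minterm P·Q.

h(P, Q) = (P · Q)'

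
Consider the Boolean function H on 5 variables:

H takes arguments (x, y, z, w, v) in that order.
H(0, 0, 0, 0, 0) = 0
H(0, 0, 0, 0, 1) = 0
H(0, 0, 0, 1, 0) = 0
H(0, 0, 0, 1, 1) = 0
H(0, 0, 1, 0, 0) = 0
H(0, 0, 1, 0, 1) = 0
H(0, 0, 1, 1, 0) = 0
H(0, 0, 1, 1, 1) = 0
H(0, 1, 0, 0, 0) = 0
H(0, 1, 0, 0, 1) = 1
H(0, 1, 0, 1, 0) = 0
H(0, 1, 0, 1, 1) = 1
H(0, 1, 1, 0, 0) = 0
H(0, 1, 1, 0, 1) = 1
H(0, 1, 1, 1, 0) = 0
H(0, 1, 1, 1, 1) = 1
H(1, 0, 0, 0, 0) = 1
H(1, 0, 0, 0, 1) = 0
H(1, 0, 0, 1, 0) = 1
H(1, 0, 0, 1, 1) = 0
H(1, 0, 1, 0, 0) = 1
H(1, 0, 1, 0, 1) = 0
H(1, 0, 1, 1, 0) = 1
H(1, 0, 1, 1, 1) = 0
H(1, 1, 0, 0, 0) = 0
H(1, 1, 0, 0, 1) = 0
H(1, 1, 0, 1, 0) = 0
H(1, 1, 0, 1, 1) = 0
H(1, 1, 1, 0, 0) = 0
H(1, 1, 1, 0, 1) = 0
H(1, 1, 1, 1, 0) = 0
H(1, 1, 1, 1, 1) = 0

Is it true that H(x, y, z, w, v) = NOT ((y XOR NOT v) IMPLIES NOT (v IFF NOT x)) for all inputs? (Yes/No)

Yes

Check the formula against H row by row:
  x=0, y=0, z=0, w=0, v=0: formula gives 0, H = 0 ✓
  x=0, y=0, z=0, w=0, v=1: formula gives 0, H = 0 ✓
  x=0, y=0, z=0, w=1, v=0: formula gives 0, H = 0 ✓
  x=0, y=0, z=0, w=1, v=1: formula gives 0, H = 0 ✓
  …and likewise for the remaining 28 rows.
Every row agrees, so the formula is equivalent.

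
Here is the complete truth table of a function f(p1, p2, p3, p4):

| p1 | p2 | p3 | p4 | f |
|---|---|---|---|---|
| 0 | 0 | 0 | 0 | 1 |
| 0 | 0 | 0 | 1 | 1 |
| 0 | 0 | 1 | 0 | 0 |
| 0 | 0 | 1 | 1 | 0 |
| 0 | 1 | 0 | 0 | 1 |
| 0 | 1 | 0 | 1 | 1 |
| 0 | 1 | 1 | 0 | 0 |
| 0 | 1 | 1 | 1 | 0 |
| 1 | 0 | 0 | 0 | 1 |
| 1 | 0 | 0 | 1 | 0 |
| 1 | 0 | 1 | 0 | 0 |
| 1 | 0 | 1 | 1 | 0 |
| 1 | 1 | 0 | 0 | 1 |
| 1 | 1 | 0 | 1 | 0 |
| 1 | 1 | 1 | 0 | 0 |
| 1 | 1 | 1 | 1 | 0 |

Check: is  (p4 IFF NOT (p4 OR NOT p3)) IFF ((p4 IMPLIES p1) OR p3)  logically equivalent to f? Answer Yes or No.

Yes

Evaluate (p4 IFF NOT (p4 OR NOT p3)) IFF ((p4 IMPLIES p1) OR p3) on each row and compare to f:
  p1=0, p2=0, p3=0, p4=0: formula gives 1, f = 1 ✓
  p1=0, p2=0, p3=0, p4=1: formula gives 1, f = 1 ✓
  p1=0, p2=0, p3=1, p4=0: formula gives 0, f = 0 ✓
  p1=0, p2=0, p3=1, p4=1: formula gives 0, f = 0 ✓
  …and likewise for the remaining 12 rows.
Every row agrees, so the formula is equivalent.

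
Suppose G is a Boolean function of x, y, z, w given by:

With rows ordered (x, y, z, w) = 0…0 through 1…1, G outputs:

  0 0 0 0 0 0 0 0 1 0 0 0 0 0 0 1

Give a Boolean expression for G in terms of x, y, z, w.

Collect the rows where G=1 — (1,0,0,0), (1,1,1,1) — and write one minterm per row: x·¬y·¬z·¬w, x·y·z·w. Their union (logical OR) reproduces the table exactly.

G(x, y, z, w) = (((x and not y) and not z) and not w) or (((x and y) and z) and w)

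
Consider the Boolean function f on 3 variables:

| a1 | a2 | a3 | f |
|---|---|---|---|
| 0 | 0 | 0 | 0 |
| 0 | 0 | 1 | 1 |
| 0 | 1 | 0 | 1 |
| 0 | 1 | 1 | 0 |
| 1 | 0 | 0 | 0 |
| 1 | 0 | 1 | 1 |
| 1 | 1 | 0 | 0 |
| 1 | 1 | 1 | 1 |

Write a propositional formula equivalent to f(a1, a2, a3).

Collect the rows where f=1 — (0,0,1), (0,1,0), (1,0,1), (1,1,1) — and write one minterm per row: ¬a1·¬a2·a3, ¬a1·a2·¬a3, a1·¬a2·a3, a1·a2·a3. Their union (logical OR) reproduces the table exactly.

f(a1, a2, a3) = ((((~a1 & ~a2) & a3) | ((~a1 & a2) & ~a3)) | ((a1 & ~a2) & a3)) | ((a1 & a2) & a3)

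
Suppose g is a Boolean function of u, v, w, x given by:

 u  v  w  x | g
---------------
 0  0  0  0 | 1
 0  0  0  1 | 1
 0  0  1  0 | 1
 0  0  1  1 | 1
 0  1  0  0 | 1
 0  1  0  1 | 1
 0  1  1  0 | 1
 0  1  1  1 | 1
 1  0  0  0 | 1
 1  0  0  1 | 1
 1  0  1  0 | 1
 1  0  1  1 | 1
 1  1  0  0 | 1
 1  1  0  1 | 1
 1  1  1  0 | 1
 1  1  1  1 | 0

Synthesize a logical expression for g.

The output is 0 only when every input is 1 — NAND of all inputs.

g(u, v, w, x) = ¬(((u ∧ v) ∧ w) ∧ x)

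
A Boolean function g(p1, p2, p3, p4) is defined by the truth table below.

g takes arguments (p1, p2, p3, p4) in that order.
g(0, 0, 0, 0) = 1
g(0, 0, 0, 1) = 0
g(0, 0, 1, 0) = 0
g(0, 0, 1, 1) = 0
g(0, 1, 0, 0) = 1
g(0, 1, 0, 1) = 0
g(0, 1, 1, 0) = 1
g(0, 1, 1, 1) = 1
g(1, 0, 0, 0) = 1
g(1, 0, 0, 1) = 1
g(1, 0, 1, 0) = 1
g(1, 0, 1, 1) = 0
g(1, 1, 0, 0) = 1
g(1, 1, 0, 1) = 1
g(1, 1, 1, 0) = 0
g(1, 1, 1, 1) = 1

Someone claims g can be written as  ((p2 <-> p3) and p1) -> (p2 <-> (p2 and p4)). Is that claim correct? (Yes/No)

No

Test each input against both g and the formula:
  p1=0, p2=0, p3=0, p4=0: formula gives 1, g = 1 ✓
  p1=0, p2=0, p3=0, p4=1: formula gives 1, but g = 0 ✗
A single disagreement suffices: at (0,0,0,1) they differ, so the formula does not compute g.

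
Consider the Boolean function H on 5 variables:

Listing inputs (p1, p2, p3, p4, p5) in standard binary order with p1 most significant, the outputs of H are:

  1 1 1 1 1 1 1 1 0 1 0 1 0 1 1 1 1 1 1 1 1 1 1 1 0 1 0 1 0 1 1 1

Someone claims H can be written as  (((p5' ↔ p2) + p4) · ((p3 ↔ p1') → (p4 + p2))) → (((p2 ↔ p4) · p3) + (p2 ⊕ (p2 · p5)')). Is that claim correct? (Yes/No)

Evaluate (((p5' ↔ p2) + p4) · ((p3 ↔ p1') → (p4 + p2))) → (((p2 ↔ p4) · p3) + (p2 ⊕ (p2 · p5)')) on each row and compare to H:
  p1=0, p2=0, p3=0, p4=0, p5=0: formula gives 1, H = 1 ✓
  p1=0, p2=0, p3=0, p4=0, p5=1: formula gives 1, H = 1 ✓
  p1=0, p2=0, p3=0, p4=1, p5=0: formula gives 1, H = 1 ✓
  p1=0, p2=0, p3=0, p4=1, p5=1: formula gives 1, H = 1 ✓
  … (the remaining 28 rows also agree.)
All 32 rows match — the expression computes H exactly.

Yes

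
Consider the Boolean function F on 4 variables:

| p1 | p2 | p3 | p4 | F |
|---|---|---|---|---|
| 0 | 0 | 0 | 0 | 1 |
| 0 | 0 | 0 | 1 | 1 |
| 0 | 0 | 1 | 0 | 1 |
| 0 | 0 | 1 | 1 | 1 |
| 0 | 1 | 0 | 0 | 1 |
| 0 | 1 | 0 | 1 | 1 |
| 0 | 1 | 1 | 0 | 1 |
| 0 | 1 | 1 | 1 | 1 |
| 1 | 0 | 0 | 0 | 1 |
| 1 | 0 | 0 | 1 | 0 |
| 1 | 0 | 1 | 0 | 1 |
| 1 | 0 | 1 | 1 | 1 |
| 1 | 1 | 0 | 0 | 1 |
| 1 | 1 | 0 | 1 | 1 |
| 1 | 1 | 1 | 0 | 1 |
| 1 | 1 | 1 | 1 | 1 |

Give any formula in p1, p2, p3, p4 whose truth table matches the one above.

F(p1, p2, p3, p4) = ¬(((p1 ∧ ¬p2) ∧ ¬p3) ∧ p4)

Only row (1,0,0,1) gives 0. So F is 1 everywhere except there — the complement of the minterm p1·¬p2·¬p3·p4.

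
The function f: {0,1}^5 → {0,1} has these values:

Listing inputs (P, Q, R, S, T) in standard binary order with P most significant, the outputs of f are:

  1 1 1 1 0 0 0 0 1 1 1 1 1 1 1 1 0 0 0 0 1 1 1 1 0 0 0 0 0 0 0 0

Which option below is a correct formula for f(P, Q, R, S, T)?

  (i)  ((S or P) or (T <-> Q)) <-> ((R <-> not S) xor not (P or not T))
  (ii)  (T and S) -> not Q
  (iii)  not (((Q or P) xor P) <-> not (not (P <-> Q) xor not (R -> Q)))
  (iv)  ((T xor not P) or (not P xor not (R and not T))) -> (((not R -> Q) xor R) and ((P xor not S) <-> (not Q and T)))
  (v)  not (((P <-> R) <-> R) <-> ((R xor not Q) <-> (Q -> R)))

(i): at (0,0,0,0,0) it gives 0, but f = 1 — eliminated.
(ii): at (0,0,1,0,0) it gives 1, but f = 0 — eliminated.
(iii): at (1,1,0,0,0) it gives 1, but f = 0 — eliminated.
(iv): at (0,0,0,0,0) it gives 0, but f = 1 — eliminated.
Only (v) survives; checking it on all 32 rows confirms it matches f.

v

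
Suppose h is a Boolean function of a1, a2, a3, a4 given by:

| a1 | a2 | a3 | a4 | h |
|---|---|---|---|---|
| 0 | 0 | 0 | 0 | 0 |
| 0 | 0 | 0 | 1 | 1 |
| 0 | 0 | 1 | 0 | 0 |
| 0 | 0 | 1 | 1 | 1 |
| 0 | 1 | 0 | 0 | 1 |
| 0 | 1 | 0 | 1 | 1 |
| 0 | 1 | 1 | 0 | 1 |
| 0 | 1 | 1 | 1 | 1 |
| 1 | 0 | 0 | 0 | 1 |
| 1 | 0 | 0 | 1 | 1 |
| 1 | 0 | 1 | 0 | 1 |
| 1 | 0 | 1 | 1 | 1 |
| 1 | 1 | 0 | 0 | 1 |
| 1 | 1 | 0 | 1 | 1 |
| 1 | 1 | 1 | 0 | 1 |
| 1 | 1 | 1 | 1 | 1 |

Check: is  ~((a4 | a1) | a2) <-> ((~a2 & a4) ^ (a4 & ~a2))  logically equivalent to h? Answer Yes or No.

Yes

Evaluate ~((a4 | a1) | a2) <-> ((~a2 & a4) ^ (a4 & ~a2)) on each row and compare to h:
  a1=0, a2=0, a3=0, a4=0: formula gives 0, h = 0 ✓
  a1=0, a2=0, a3=0, a4=1: formula gives 1, h = 1 ✓
  a1=0, a2=0, a3=1, a4=0: formula gives 0, h = 0 ✓
  a1=0, a2=0, a3=1, a4=1: formula gives 1, h = 1 ✓
  …and likewise for the remaining 12 rows.
Every row agrees, so the formula is equivalent.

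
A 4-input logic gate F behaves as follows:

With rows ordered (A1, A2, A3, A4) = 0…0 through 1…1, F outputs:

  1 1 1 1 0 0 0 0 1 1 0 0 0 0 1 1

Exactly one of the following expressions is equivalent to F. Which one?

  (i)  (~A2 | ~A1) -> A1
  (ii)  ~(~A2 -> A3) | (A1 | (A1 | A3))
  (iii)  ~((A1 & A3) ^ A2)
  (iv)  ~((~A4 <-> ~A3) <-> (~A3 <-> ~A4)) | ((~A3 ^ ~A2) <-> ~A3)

(i) disagrees with F on (0,0,0,0) (formula → 0, table → 1); rule it out.
(ii) disagrees with F on (0,1,1,0) (formula → 1, table → 0); rule it out.
(iv) disagrees with F on (0,0,0,0) (formula → 0, table → 1); rule it out.
Only (iii) survives; checking it on all 16 rows confirms it matches F.

iii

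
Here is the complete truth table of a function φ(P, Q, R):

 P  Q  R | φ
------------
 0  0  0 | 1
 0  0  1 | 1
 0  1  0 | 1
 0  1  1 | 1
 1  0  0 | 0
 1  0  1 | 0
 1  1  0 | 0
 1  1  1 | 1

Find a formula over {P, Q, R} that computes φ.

φ is 0 on only 3 rows — (1,0,0), (1,0,1), (1,1,0). Writing each as a minterm (P·¬Q·¬R, P·¬Q·R, P·Q·¬R) and OR-ing them characterizes exactly where φ=0, so φ is the negation of that disjunction.

φ(P, Q, R) = ¬((((P ∧ ¬Q) ∧ ¬R) ∨ ((P ∧ ¬Q) ∧ R)) ∨ ((P ∧ Q) ∧ ¬R))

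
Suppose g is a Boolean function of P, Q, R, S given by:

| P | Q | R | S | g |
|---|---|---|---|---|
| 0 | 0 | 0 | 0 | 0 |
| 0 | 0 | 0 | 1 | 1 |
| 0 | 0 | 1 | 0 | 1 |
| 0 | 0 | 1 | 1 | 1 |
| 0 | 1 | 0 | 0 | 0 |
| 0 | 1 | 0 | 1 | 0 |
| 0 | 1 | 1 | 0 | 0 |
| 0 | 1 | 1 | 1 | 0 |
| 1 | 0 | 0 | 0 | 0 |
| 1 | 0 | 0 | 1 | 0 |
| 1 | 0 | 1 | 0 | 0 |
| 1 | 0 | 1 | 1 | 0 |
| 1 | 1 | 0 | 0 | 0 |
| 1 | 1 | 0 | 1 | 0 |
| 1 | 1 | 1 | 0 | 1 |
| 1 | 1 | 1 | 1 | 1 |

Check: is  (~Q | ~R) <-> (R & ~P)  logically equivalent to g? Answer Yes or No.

No

Check the formula against g row by row:
  P=0, Q=0, R=0, S=0: formula gives 0, g = 0 ✓
  P=0, Q=0, R=0, S=1: formula gives 0, but g = 1 ✗
Since they disagree at (0,0,0,1), the expression is not a correct formula for g.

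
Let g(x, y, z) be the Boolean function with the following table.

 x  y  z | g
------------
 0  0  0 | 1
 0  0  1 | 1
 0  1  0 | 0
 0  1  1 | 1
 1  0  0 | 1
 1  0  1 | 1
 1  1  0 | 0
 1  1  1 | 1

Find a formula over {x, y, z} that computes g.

There are just 2 zero rows: (0,1,0), (1,1,0). Their minterms are ¬x·y·¬z, x·y·¬z; the OR of those covers precisely the 0-outputs, and negating it yields g.

g(x, y, z) = ¬(((¬x ∧ y) ∧ ¬z) ∨ ((x ∧ y) ∧ ¬z))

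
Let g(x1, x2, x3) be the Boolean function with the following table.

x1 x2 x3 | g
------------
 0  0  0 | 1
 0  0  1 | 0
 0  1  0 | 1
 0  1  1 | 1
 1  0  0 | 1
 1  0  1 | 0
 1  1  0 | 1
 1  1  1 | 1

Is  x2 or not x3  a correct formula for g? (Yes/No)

Test each input against both g and the formula:
  x1=0, x2=0, x3=0: formula gives 1, g = 1 ✓
  x1=0, x2=0, x3=1: formula gives 0, g = 0 ✓
  x1=0, x2=1, x3=0: formula gives 1, g = 1 ✓
  x1=0, x2=1, x3=1: formula gives 1, g = 1 ✓
  x1=1, x2=0, x3=0: formula gives 1, g = 1 ✓
  … (the remaining 3 rows also agree.)
No disagreement on any input; they are logically equivalent.

Yes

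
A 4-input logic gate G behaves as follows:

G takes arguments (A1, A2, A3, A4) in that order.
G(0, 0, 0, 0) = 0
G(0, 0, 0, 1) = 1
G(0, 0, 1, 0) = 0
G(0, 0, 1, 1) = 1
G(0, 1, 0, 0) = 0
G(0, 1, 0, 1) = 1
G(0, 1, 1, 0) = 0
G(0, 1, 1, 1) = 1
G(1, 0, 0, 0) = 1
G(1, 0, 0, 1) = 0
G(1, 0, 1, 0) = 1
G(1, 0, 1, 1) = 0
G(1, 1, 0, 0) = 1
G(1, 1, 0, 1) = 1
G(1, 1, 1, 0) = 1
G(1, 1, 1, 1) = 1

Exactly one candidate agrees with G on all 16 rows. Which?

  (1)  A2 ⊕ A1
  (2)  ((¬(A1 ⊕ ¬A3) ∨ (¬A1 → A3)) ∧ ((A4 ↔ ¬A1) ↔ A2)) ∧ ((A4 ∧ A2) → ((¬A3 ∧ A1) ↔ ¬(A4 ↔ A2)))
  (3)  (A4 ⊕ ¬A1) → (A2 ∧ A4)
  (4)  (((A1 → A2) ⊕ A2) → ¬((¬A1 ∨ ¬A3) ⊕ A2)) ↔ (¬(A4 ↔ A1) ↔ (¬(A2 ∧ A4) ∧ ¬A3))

(1): at (0,0,0,1) it gives 0, but G = 1 — eliminated.
(2): at (0,0,0,1) it gives 0, but G = 1 — eliminated.
(4): at (0,0,0,0) it gives 1, but G = 0 — eliminated.
That leaves (3). Evaluating it on every row reproduces the table of G exactly.

3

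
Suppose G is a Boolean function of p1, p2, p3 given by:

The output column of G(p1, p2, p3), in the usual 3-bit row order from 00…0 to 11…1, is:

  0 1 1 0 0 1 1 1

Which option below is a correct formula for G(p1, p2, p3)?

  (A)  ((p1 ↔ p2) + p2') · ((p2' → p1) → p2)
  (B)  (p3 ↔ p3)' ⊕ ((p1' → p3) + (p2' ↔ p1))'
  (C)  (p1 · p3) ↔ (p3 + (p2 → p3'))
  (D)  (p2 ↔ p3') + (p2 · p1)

(A) disagrees with G on (0,0,0) (formula → 1, table → 0); rule it out.
(B) disagrees with G on (0,0,0) (formula → 1, table → 0); rule it out.
(C) disagrees with G on (0,0,1) (formula → 0, table → 1); rule it out.
That leaves (D). Evaluating it on every row reproduces the table of G exactly.

D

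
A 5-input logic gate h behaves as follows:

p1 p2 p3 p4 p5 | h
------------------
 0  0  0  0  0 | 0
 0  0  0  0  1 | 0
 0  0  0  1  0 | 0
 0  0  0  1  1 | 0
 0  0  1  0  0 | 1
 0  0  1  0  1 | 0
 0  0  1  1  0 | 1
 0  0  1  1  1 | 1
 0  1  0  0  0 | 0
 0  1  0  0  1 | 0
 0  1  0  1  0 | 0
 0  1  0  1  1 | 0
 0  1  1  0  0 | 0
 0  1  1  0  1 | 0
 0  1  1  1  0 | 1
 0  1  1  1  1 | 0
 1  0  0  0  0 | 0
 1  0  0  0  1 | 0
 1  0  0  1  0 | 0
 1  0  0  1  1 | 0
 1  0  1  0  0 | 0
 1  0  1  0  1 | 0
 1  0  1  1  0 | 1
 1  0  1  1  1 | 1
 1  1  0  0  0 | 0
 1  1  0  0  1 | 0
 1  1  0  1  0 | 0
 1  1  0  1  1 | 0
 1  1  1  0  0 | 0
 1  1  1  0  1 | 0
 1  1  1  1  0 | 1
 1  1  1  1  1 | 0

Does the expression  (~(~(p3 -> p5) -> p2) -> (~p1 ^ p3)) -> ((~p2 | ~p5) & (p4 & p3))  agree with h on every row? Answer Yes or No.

Yes

Test each input against both h and the formula:
  p1=0, p2=0, p3=0, p4=0, p5=0: formula gives 0, h = 0 ✓
  p1=0, p2=0, p3=0, p4=0, p5=1: formula gives 0, h = 0 ✓
  p1=0, p2=0, p3=0, p4=1, p5=0: formula gives 0, h = 0 ✓
  p1=0, p2=0, p3=0, p4=1, p5=1: formula gives 0, h = 0 ✓
  …and likewise for the remaining 28 rows.
All 32 rows match — the expression computes h exactly.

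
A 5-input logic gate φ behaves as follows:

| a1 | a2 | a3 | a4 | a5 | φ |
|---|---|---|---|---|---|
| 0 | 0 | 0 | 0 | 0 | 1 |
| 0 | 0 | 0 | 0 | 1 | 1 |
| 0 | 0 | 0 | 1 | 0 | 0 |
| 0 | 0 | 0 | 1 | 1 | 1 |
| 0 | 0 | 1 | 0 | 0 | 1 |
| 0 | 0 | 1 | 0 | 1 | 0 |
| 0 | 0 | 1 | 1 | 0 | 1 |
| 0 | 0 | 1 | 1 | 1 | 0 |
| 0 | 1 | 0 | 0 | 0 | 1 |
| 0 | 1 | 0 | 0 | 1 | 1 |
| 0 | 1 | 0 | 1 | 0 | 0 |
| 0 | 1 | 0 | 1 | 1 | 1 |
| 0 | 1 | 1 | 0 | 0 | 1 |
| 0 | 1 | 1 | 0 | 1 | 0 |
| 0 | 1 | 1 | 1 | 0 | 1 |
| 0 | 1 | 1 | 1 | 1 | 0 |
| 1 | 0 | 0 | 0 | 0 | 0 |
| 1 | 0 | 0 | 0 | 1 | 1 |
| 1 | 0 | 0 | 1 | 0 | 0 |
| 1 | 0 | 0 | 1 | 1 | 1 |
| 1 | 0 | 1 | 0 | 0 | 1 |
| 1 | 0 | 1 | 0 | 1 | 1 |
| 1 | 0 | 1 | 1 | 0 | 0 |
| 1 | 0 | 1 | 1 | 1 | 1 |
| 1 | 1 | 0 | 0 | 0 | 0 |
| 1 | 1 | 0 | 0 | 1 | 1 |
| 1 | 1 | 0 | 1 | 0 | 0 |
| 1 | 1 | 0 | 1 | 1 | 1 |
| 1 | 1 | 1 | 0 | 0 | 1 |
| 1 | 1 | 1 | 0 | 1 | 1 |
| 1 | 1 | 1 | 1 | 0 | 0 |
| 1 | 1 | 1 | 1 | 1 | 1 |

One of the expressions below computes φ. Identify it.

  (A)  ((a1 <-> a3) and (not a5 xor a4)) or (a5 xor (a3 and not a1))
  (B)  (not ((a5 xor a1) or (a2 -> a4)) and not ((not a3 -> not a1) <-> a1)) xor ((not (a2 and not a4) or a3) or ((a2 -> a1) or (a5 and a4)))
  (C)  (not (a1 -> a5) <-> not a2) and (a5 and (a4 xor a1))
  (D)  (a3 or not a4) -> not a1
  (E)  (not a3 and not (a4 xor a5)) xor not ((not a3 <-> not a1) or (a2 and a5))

A

(B) fails at (0,0,0,1,0): the formula yields 1, φ is 0.
(C) fails at (0,0,0,0,0): the formula yields 0, φ is 1.
(D) fails at (0,0,0,1,0): the formula yields 1, φ is 0.
(E) fails at (0,0,0,0,1): the formula yields 0, φ is 1.
Only (A) survives; checking it on all 32 rows confirms it matches φ.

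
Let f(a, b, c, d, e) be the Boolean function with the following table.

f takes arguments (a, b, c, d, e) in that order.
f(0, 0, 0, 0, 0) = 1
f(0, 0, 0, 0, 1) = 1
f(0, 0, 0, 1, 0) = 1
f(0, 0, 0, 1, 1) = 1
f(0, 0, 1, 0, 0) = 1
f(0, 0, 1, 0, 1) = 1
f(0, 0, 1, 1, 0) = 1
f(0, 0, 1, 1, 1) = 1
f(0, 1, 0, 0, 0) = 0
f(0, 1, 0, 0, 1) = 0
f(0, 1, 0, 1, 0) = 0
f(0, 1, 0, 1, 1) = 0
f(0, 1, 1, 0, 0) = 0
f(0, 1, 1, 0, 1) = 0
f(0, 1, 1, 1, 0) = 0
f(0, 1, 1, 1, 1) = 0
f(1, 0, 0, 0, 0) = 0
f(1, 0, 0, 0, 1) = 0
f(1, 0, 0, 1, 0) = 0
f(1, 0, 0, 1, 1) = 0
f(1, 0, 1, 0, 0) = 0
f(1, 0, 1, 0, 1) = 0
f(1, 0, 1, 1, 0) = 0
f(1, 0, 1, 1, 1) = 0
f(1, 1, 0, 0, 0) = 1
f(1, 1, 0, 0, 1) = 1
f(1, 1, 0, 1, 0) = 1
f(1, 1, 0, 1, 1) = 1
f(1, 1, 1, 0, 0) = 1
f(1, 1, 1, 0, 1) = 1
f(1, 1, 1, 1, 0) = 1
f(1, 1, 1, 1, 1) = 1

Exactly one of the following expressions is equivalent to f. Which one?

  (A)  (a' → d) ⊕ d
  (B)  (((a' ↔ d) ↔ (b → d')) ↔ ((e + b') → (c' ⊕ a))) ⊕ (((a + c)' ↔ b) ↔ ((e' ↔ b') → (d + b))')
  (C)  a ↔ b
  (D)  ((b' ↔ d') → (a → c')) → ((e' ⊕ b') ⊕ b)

(A) disagrees with f on (0,0,0,0,0) (formula → 0, table → 1); rule it out.
(B) disagrees with f on (0,0,0,0,0) (formula → 0, table → 1); rule it out.
(D) disagrees with f on (0,0,0,0,0) (formula → 0, table → 1); rule it out.
Only (C) survives; checking it on all 32 rows confirms it matches f.

C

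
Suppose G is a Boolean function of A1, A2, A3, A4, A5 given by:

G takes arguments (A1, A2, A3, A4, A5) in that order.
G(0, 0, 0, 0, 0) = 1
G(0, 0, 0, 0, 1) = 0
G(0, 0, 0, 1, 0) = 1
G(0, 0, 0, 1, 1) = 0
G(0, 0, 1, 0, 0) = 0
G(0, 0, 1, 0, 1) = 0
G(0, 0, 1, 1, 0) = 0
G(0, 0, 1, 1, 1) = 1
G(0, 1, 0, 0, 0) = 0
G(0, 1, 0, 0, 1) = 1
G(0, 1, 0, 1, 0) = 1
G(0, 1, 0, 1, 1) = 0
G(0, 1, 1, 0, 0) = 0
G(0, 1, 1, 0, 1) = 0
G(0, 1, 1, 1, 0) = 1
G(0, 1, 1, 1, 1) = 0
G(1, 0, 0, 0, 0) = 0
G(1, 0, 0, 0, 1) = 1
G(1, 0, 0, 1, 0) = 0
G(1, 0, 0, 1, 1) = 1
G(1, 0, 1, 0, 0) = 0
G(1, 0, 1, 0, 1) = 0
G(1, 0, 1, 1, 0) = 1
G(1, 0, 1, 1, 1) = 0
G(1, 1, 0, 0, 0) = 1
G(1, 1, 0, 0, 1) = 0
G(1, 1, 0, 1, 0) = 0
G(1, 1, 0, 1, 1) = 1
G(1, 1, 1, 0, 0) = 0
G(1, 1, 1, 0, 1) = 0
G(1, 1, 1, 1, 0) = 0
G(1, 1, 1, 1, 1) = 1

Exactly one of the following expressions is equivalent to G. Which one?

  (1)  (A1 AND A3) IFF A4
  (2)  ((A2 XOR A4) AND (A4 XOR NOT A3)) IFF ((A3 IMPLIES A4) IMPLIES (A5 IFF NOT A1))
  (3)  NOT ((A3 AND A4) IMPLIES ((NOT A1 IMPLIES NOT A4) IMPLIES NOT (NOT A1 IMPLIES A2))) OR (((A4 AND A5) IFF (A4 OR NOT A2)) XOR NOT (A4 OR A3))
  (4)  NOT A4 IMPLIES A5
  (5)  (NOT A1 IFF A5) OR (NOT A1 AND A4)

2

(1) fails at (0,0,0,0,1): the formula yields 1, G is 0.
(3) fails at (0,0,0,0,1): the formula yields 1, G is 0.
(4) fails at (0,0,0,0,0): the formula yields 0, G is 1.
(5) fails at (0,0,0,0,0): the formula yields 0, G is 1.
(2) is the remaining candidate, and it agrees with G on all 32 inputs.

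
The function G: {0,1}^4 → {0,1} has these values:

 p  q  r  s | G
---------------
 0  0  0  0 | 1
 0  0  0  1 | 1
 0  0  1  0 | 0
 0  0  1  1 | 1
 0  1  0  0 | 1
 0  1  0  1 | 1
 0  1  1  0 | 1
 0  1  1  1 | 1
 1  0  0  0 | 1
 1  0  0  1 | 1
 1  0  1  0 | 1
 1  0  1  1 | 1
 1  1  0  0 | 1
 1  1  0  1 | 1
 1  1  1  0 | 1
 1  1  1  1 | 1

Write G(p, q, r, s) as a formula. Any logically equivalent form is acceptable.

G(p, q, r, s) = ¬(((¬p ∧ ¬q) ∧ r) ∧ ¬s)

G is 0 on exactly one input, (0,0,1,0), whose minterm is ¬p·¬q·r·¬s. So G is the negation of that single conjunction.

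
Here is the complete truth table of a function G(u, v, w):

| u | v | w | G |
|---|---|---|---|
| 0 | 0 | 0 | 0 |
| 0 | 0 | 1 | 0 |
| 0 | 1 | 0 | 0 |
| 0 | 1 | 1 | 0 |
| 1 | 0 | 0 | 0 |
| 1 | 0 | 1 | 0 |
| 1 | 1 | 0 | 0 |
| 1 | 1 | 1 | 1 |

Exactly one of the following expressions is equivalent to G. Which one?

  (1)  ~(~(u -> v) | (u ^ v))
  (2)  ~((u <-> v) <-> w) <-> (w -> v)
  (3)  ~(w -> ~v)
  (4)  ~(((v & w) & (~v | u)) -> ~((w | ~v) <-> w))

4

(1) fails at (0,0,0): the formula yields 1, G is 0.
(2) fails at (0,0,0): the formula yields 1, G is 0.
(3) fails at (0,1,1): the formula yields 1, G is 0.
That leaves (4). Evaluating it on every row reproduces the table of G exactly.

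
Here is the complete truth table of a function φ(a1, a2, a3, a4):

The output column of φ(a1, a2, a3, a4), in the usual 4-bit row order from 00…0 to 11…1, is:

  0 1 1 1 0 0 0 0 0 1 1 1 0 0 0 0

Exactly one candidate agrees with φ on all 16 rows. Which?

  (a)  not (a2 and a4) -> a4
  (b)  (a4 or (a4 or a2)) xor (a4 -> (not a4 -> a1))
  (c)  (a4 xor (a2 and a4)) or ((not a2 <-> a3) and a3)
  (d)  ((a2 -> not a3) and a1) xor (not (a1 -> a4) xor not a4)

c

(a) fails at (0,0,1,0): the formula yields 0, φ is 1.
(b) fails at (0,0,0,0): the formula yields 1, φ is 0.
(d) fails at (0,0,0,0): the formula yields 1, φ is 0.
That leaves (c). Evaluating it on every row reproduces the table of φ exactly.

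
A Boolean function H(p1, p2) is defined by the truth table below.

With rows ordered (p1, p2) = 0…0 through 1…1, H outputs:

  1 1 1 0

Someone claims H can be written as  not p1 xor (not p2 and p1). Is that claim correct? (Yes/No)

Yes

Check the formula against H row by row:
  p1=0, p2=0: formula gives 1, H = 1 ✓
  p1=0, p2=1: formula gives 1, H = 1 ✓
  p1=1, p2=0: formula gives 1, H = 1 ✓
  p1=1, p2=1: formula gives 0, H = 0 ✓
Every row agrees, so the formula is equivalent.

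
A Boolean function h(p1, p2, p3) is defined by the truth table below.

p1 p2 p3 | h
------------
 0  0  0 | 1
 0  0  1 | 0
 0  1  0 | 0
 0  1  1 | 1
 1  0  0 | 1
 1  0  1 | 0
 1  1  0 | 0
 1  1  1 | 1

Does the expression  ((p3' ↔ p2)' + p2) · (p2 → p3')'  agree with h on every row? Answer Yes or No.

No

Test each input against both h and the formula:
  p1=0, p2=0, p3=0: formula gives 0, but h = 1 ✗
A single disagreement suffices: at (0,0,0) they differ, so the formula does not compute h.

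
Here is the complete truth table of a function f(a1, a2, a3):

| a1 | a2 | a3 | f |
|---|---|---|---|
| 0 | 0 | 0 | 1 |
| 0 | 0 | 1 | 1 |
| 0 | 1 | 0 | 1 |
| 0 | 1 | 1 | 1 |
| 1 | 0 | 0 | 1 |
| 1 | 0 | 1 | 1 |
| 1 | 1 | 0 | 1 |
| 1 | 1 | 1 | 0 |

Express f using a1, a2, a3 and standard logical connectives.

The output is 0 only when every input is 1 — NAND of all inputs.

f(a1, a2, a3) = ((a1 · a2) · a3)'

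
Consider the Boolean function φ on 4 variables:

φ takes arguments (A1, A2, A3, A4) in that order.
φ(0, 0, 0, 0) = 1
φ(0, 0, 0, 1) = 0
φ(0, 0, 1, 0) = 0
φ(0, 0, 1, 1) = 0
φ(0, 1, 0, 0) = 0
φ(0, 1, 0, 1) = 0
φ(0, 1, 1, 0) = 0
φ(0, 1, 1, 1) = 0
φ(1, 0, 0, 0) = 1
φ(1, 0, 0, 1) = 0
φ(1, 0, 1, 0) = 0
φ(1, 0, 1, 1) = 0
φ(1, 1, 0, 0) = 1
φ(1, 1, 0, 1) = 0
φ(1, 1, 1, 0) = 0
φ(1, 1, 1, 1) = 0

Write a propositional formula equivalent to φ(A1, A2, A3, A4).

φ(A1, A2, A3, A4) = ((((not A1 and not A2) and not A3) and not A4) or (((A1 and not A2) and not A3) and not A4)) or (((A1 and A2) and not A3) and not A4)

The 1-rows are (0,0,0,0), (1,0,0,0), (1,1,0,0). Each contributes one minterm — ¬A1·¬A2·¬A3·¬A4; A1·¬A2·¬A3·¬A4; A1·A2·¬A3·¬A4 — and their disjunction is a sum-of-products form of φ.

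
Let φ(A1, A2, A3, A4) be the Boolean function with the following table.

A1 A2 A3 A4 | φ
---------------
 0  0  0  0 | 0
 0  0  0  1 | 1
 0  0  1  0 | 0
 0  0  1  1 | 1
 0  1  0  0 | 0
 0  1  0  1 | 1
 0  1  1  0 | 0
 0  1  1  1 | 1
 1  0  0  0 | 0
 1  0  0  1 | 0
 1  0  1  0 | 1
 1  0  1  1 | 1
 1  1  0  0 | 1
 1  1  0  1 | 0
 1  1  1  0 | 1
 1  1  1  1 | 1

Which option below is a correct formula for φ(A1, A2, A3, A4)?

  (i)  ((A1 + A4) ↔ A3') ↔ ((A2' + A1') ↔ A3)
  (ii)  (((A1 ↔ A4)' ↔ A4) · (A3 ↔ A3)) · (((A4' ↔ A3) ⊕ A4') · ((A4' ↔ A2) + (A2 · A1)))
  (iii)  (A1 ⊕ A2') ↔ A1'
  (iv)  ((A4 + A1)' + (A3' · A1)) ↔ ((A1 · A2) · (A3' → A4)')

(i) fails at (0,0,0,0): the formula yields 1, φ is 0.
(ii) fails at (0,0,1,1): the formula yields 0, φ is 1.
(iii) fails at (0,0,0,0): the formula yields 1, φ is 0.
(iv) is the remaining candidate, and it agrees with φ on all 16 inputs.

iv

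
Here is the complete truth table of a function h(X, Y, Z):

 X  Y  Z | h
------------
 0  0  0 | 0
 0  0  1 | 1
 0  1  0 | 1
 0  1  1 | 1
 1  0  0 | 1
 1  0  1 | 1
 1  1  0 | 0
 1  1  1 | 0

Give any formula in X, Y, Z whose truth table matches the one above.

h(X, Y, Z) = ((((X' · Y') · Z') + ((X · Y) · Z')) + ((X · Y) · Z))'

There are just 3 zero rows: (0,0,0), (1,1,0), (1,1,1). Their minterms are ¬X·¬Y·¬Z, X·Y·¬Z, X·Y·Z; the OR of those covers precisely the 0-outputs, and negating it yields h.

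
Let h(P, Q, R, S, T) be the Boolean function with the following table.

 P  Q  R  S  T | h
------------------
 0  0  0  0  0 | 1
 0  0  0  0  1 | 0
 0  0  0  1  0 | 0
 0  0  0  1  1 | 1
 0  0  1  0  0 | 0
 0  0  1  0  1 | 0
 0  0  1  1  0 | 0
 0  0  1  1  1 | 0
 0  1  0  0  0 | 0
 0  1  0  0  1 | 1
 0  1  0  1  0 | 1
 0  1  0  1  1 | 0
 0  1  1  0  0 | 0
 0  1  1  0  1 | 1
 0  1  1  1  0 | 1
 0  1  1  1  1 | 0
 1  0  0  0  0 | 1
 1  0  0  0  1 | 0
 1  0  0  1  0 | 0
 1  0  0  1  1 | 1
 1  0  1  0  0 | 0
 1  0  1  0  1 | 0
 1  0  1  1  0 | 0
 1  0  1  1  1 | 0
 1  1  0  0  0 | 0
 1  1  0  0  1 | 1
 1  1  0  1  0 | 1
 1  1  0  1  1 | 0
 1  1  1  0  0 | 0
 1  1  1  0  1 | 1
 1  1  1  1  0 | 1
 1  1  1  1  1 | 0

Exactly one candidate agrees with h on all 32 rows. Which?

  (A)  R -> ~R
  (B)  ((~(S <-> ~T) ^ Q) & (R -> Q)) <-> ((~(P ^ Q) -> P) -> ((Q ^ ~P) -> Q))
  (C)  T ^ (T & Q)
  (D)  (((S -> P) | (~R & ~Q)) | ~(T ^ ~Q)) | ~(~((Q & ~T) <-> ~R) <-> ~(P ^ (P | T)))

(A): at (0,0,0,0,1) it gives 1, but h = 0 — eliminated.
(C): at (0,0,0,0,0) it gives 0, but h = 1 — eliminated.
(D): at (0,0,0,0,1) it gives 1, but h = 0 — eliminated.
(B) is the remaining candidate, and it agrees with h on all 32 inputs.

B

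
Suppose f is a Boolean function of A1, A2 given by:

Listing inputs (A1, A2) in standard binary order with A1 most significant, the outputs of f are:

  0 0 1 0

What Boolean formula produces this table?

f(A1, A2) = A1 ∧ ¬A2

Only row (1,0) gives 1. That row's minterm A1·¬A2 is f directly.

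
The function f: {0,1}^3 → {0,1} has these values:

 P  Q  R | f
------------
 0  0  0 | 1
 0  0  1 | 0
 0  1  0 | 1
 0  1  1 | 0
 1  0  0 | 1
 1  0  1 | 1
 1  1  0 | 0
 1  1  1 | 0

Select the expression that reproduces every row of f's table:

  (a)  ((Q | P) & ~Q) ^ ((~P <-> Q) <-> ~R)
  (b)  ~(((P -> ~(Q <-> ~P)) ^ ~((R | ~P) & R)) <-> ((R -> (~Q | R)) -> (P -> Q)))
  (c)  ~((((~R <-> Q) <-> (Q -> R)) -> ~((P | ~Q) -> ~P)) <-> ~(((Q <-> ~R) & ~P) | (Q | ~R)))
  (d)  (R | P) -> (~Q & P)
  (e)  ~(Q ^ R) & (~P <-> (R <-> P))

(a): at (0,0,0) it gives 0, but f = 1 — eliminated.
(b): at (1,0,1) it gives 0, but f = 1 — eliminated.
(c): at (0,1,1) it gives 1, but f = 0 — eliminated.
(e): at (0,1,0) it gives 0, but f = 1 — eliminated.
That leaves (d). Evaluating it on every row reproduces the table of f exactly.

d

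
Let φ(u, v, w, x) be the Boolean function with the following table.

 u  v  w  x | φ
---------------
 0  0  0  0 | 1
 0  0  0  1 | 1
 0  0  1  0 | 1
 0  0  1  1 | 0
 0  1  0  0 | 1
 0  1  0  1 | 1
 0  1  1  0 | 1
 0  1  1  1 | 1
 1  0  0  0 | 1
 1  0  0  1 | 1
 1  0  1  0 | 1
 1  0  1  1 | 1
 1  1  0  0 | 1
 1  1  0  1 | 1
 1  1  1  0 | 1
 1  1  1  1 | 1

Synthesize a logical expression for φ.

Only row (0,0,1,1) gives 0. So φ is 1 everywhere except there — the complement of the minterm ¬u·¬v·w·x.

φ(u, v, w, x) = (((u' · v') · w) · x)'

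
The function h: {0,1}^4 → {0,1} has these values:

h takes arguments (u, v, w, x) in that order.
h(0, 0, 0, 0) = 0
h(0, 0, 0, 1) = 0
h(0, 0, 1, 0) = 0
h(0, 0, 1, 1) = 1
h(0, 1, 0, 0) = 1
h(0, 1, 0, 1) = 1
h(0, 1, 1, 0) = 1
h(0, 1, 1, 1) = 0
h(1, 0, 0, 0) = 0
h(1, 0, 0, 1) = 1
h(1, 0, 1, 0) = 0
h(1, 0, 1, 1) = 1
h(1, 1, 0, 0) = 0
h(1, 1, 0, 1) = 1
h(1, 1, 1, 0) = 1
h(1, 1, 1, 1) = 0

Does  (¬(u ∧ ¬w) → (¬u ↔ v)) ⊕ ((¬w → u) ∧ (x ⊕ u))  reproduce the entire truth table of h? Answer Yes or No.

Yes

Test each input against both h and the formula:
  u=0, v=0, w=0, x=0: formula gives 0, h = 0 ✓
  u=0, v=0, w=0, x=1: formula gives 0, h = 0 ✓
  u=0, v=0, w=1, x=0: formula gives 0, h = 0 ✓
  u=0, v=0, w=1, x=1: formula gives 1, h = 1 ✓
  …and likewise for the remaining 12 rows.
Every row agrees, so the formula is equivalent.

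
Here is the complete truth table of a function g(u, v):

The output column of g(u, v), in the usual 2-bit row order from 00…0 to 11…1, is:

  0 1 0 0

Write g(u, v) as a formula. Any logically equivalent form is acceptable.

g(u, v) = ~u & v

g is 1 on exactly one input, (0,1), whose minterm is ¬u·v. So g is just that conjunction.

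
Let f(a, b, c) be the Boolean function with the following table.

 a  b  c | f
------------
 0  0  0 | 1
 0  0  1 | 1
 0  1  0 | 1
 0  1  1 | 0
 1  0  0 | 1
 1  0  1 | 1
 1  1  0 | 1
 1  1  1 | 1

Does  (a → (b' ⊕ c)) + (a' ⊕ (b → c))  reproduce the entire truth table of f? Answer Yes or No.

Evaluate (a → (b' ⊕ c)) + (a' ⊕ (b → c)) on each row and compare to f:
  a=0, b=0, c=0: formula gives 1, f = 1 ✓
  a=0, b=0, c=1: formula gives 1, f = 1 ✓
  a=0, b=1, c=0: formula gives 1, f = 1 ✓
  a=0, b=1, c=1: formula gives 1, but f = 0 ✗
Since they disagree at (0,1,1), the expression is not a correct formula for f.

No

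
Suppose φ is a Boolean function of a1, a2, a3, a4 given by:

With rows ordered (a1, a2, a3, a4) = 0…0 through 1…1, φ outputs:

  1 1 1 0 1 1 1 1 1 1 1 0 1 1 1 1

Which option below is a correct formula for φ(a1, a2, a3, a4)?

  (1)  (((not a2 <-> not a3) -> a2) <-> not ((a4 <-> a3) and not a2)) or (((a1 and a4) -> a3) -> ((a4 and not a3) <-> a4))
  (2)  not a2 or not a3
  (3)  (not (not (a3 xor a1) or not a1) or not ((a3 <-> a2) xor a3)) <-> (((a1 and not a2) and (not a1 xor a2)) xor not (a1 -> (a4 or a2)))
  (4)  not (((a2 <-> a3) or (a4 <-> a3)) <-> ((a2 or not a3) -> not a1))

(2) fails at (0,0,1,1): the formula yields 1, φ is 0.
(3) fails at (0,0,1,1): the formula yields 1, φ is 0.
(4) fails at (0,0,0,0): the formula yields 0, φ is 1.
Only (1) survives; checking it on all 16 rows confirms it matches φ.

1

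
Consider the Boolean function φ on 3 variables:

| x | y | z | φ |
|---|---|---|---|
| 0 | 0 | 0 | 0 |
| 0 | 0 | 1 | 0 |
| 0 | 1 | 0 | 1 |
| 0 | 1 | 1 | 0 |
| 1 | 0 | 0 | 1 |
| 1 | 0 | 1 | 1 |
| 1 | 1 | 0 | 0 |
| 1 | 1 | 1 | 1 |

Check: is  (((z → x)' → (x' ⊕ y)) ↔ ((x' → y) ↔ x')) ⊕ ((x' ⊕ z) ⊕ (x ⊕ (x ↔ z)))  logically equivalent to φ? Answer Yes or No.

No

Check the formula against φ row by row:
  x=0, y=0, z=0: formula gives 0, φ = 0 ✓
  x=0, y=0, z=1: formula gives 0, φ = 0 ✓
  x=0, y=1, z=0: formula gives 1, φ = 1 ✓
  x=0, y=1, z=1: formula gives 0, φ = 0 ✓
  x=1, y=0, z=0: formula gives 1, φ = 1 ✓
  …
  x=1, y=1, z=0: formula gives 1, but φ = 0 ✗
Row (1,1,0) is a counterexample, so the formula is not equivalent to φ.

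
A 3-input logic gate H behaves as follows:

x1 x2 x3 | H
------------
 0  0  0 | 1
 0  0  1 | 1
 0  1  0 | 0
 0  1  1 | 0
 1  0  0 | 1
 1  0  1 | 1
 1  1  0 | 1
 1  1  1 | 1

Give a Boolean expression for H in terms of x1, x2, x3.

H(x1, x2, x3) = NOT (((NOT x1 AND x2) AND NOT x3) OR ((NOT x1 AND x2) AND x3))

The 0-rows are (0,1,0), (0,1,1). Take each as a conjunction (¬x1·x2·¬x3, ¬x1·x2·x3), form their disjunction, and complement — that gives a formula that is 1 everywhere H is.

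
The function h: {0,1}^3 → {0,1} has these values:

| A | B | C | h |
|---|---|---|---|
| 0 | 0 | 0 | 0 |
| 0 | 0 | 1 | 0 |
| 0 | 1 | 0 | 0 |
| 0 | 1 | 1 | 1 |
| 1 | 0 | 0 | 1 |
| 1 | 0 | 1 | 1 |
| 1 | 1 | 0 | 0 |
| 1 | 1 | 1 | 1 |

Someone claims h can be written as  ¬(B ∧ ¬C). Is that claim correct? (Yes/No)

Check the formula against h row by row:
  A=0, B=0, C=0: formula gives 1, but h = 0 ✗
A single disagreement suffices: at (0,0,0) they differ, so the formula does not compute h.

No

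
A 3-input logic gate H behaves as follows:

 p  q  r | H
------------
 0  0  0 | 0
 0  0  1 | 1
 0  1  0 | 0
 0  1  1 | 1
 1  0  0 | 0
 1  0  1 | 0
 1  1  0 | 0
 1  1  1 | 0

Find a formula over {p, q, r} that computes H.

H(p, q, r) = ((~p & ~q) & r) | ((~p & q) & r)

Collect the rows where H=1 — (0,0,1), (0,1,1) — and write one minterm per row: ¬p·¬q·r, ¬p·q·r. Their union (logical OR) reproduces the table exactly.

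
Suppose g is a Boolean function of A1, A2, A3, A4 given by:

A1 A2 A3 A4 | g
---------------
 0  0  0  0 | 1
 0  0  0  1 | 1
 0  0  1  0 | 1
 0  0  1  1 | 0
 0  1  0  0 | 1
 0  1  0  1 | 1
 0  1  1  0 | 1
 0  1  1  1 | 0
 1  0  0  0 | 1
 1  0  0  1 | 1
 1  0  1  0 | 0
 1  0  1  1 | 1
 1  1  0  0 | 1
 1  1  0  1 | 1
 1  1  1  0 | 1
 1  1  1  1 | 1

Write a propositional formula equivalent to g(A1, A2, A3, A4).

There are just 3 zero rows: (0,0,1,1), (0,1,1,1), (1,0,1,0). Their minterms are ¬A1·¬A2·A3·A4, ¬A1·A2·A3·A4, A1·¬A2·A3·¬A4; the OR of those covers precisely the 0-outputs, and negating it yields g.

g(A1, A2, A3, A4) = ¬(((((¬A1 ∧ ¬A2) ∧ A3) ∧ A4) ∨ (((¬A1 ∧ A2) ∧ A3) ∧ A4)) ∨ (((A1 ∧ ¬A2) ∧ A3) ∧ ¬A4))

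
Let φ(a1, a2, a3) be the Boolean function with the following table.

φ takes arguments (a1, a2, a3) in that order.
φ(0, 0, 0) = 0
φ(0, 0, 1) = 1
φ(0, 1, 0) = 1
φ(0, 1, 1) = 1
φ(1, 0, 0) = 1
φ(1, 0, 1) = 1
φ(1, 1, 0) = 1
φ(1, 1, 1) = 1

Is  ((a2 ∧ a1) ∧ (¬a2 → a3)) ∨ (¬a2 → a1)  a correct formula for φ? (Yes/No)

Evaluate ((a2 ∧ a1) ∧ (¬a2 → a3)) ∨ (¬a2 → a1) on each row and compare to φ:
  a1=0, a2=0, a3=0: formula gives 0, φ = 0 ✓
  a1=0, a2=0, a3=1: formula gives 0, but φ = 1 ✗
Since they disagree at (0,0,1), the expression is not a correct formula for φ.

No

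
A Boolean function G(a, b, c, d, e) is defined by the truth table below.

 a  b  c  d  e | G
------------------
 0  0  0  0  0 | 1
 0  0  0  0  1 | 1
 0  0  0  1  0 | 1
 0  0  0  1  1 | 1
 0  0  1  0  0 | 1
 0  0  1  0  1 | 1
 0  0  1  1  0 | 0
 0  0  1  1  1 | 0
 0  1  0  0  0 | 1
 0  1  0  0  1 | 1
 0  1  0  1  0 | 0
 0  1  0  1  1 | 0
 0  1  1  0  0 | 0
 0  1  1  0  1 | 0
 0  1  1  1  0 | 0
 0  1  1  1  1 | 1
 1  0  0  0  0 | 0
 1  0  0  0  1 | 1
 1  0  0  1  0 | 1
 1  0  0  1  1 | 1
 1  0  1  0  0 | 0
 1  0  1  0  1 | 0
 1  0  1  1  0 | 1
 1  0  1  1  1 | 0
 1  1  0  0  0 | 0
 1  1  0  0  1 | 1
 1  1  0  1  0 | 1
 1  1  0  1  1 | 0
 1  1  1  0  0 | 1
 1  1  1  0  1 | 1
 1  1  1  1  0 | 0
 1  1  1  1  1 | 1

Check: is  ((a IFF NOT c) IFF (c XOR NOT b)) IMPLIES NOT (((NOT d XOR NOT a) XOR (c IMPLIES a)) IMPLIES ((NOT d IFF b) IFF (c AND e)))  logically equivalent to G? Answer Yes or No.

Evaluate ((a IFF NOT c) IFF (c XOR NOT b)) IMPLIES NOT (((NOT d XOR NOT a) XOR (c IMPLIES a)) IMPLIES ((NOT d IFF b) IFF (c AND e))) on each row and compare to G:
  a=0, b=0, c=0, d=0, e=0: formula gives 1, G = 1 ✓
  a=0, b=0, c=0, d=0, e=1: formula gives 1, G = 1 ✓
  a=0, b=0, c=0, d=1, e=0: formula gives 1, G = 1 ✓
  a=0, b=0, c=0, d=1, e=1: formula gives 1, G = 1 ✓
  …
  a=0, b=0, c=1, d=1, e=0: formula gives 1, but G = 0 ✗
Row (0,0,1,1,0) is a counterexample, so the formula is not equivalent to G.

No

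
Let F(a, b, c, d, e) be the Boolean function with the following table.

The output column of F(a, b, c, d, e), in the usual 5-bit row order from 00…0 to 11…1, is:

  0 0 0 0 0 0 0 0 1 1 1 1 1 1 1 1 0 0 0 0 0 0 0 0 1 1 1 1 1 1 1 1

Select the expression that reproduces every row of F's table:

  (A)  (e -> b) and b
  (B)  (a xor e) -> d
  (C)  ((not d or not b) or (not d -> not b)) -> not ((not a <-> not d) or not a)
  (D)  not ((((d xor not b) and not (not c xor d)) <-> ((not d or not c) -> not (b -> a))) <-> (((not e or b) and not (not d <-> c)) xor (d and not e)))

A

(B) fails at (0,0,0,0,0): the formula yields 1, F is 0.
(C) fails at (0,1,0,0,0): the formula yields 0, F is 1.
(D) fails at (0,0,0,0,1): the formula yields 1, F is 0.
That leaves (A). Evaluating it on every row reproduces the table of F exactly.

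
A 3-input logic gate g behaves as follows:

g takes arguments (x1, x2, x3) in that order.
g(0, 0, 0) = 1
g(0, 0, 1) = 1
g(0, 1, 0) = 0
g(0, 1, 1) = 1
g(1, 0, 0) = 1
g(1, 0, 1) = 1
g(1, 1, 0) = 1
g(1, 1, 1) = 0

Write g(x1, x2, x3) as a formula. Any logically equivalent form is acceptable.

The 0-rows are (0,1,0), (1,1,1). Take each as a conjunction (¬x1·x2·¬x3, x1·x2·x3), form their disjunction, and complement — that gives a formula that is 1 everywhere g is.

g(x1, x2, x3) = ~(((~x1 & x2) & ~x3) | ((x1 & x2) & x3))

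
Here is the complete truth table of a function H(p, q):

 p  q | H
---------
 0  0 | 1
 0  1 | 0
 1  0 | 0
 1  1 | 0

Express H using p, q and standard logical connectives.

H(p, q) = ¬(p ∨ q)

The output is 1 only when every input is 0 — NOR of all inputs.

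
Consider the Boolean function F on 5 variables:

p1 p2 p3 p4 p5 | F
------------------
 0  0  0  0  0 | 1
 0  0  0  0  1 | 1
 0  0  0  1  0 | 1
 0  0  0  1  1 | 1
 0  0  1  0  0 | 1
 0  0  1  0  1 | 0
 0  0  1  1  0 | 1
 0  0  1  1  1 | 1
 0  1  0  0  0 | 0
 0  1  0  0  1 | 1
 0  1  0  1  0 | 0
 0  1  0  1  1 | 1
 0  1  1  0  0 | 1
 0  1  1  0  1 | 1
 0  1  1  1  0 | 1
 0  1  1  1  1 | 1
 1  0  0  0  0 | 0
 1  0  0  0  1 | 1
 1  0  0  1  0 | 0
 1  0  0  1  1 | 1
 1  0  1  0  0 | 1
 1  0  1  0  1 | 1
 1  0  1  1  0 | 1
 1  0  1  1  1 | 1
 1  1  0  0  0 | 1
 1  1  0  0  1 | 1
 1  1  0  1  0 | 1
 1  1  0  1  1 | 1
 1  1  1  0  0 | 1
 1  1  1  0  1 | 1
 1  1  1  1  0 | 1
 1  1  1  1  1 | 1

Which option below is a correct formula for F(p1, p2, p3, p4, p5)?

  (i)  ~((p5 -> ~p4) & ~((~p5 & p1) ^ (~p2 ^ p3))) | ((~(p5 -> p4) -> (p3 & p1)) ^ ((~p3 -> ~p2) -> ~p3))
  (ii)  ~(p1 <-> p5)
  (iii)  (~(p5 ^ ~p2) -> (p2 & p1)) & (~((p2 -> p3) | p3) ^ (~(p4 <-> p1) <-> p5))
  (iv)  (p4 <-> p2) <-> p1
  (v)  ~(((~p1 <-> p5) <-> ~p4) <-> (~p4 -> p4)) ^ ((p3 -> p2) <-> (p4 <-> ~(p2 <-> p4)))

i

(ii) fails at (0,0,0,0,0): the formula yields 0, F is 1.
(iii) fails at (0,0,0,0,1): the formula yields 0, F is 1.
(iv) fails at (0,0,0,0,0): the formula yields 0, F is 1.
(v) fails at (0,0,0,0,1): the formula yields 0, F is 1.
Only (i) survives; checking it on all 32 rows confirms it matches F.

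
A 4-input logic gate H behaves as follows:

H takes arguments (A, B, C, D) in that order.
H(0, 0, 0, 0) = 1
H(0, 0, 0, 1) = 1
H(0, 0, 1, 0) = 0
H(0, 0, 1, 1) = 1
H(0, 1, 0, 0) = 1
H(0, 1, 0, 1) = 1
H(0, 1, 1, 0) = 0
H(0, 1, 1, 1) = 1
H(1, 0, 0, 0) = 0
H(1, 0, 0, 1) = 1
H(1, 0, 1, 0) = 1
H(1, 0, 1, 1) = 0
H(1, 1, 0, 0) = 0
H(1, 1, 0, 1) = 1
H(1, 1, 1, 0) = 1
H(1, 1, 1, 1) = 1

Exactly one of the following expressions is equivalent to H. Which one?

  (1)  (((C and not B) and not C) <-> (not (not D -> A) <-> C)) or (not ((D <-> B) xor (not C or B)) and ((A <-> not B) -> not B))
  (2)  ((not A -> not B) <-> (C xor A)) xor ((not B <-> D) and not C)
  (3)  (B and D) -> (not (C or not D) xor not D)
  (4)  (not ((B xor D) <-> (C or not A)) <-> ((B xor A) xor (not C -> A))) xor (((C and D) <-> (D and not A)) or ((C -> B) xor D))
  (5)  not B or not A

(1) fails at (0,0,0,1): the formula yields 0, H is 1.
(2) fails at (0,0,0,0): the formula yields 0, H is 1.
(3) fails at (0,0,1,0): the formula yields 1, H is 0.
(5) fails at (0,0,1,0): the formula yields 1, H is 0.
That leaves (4). Evaluating it on every row reproduces the table of H exactly.

4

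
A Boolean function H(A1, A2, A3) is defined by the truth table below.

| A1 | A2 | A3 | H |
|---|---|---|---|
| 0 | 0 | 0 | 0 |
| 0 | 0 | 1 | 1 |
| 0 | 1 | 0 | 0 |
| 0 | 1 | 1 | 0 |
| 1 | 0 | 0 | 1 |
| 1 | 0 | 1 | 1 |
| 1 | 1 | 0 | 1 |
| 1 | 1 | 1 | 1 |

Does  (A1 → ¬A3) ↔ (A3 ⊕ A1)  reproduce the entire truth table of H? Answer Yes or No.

Test each input against both H and the formula:
  A1=0, A2=0, A3=0: formula gives 0, H = 0 ✓
  A1=0, A2=0, A3=1: formula gives 1, H = 1 ✓
  A1=0, A2=1, A3=0: formula gives 0, H = 0 ✓
  A1=0, A2=1, A3=1: formula gives 1, but H = 0 ✗
Row (0,1,1) is a counterexample, so the formula is not equivalent to H.

No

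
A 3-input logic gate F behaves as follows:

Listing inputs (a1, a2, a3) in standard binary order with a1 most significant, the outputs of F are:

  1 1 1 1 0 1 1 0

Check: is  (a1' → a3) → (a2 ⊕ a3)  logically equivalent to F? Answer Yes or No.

No

Evaluate (a1' → a3) → (a2 ⊕ a3) on each row and compare to F:
  a1=0, a2=0, a3=0: formula gives 1, F = 1 ✓
  a1=0, a2=0, a3=1: formula gives 1, F = 1 ✓
  a1=0, a2=1, a3=0: formula gives 1, F = 1 ✓
  a1=0, a2=1, a3=1: formula gives 0, but F = 1 ✗
Row (0,1,1) is a counterexample, so the formula is not equivalent to F.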